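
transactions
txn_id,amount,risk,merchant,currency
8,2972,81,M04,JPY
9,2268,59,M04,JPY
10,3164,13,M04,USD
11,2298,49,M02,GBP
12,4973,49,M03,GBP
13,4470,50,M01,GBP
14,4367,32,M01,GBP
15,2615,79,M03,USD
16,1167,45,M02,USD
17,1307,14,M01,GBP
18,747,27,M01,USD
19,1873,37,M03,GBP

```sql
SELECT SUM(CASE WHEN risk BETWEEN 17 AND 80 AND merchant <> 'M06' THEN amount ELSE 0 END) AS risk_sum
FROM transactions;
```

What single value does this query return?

txn_id=8: ✗
txn_id=9: ✓ → 2268
txn_id=10: ✗
txn_id=11: ✓ → 2298
txn_id=12: ✓ → 4973
txn_id=13: ✓ → 4470
txn_id=14: ✓ → 4367
txn_id=15: ✓ → 2615
txn_id=16: ✓ → 1167
txn_id=17: ✗
txn_id=18: ✓ → 747
txn_id=19: ✓ → 1873
risk_sum = 2268 + 2298 + 4973 + 4470 + 4367 + 2615 + 1167 + 747 + 1873 = 24778

24778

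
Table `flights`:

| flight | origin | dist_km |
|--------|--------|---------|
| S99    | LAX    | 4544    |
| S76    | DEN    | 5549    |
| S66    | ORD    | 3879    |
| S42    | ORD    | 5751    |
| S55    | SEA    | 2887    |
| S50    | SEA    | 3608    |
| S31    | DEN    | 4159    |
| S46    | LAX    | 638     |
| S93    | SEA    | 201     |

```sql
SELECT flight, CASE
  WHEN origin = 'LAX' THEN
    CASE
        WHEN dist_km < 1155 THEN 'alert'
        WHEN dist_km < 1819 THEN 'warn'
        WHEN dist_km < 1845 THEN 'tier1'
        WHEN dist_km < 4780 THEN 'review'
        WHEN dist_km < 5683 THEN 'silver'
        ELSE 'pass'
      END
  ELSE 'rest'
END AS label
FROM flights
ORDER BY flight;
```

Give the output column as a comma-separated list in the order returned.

rest, rest, alert, rest, rest, rest, rest, rest, review

flight=S31: origin='DEN' → outer ELSE → rest
flight=S42: origin='ORD' → outer ELSE → rest
flight=S46: origin='LAX' → inner[dist_km < 1155] → alert
flight=S50: origin='SEA' → outer ELSE → rest
flight=S55: origin='SEA' → outer ELSE → rest
flight=S66: origin='ORD' → outer ELSE → rest
flight=S76: origin='DEN' → outer ELSE → rest
flight=S93: origin='SEA' → outer ELSE → rest
flight=S99: origin='LAX' → inner[dist_km < 4780] → review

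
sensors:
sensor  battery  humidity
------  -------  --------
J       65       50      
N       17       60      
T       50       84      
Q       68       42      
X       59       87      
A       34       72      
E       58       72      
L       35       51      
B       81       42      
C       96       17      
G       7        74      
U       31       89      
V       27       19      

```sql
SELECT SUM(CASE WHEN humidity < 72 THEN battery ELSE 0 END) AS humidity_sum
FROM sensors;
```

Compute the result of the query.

sensor=J: ✓ → 65
sensor=N: ✓ → 17
sensor=T: ✗
sensor=Q: ✓ → 68
sensor=X: ✗
sensor=A: ✗
sensor=E: ✗
sensor=L: ✓ → 35
sensor=B: ✓ → 81
sensor=C: ✓ → 96
sensor=G: ✗
sensor=U: ✗
sensor=V: ✓ → 27
humidity_sum = 65 + 17 + 68 + 35 + 81 + 96 + 27 = 389

389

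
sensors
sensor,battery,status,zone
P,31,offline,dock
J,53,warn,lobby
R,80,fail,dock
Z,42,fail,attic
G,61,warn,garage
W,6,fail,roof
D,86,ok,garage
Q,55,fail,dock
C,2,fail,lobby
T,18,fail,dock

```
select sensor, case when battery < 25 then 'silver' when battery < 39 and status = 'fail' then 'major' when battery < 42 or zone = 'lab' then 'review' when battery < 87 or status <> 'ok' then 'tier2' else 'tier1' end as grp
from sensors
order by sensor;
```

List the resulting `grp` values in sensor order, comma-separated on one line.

silver, tier2, tier2, tier2, review, tier2, tier2, silver, silver, tier2

sensor=C: battery < 25 → silver
sensor=D: battery < 87 or status <> 'ok' → tier2
sensor=G: battery < 87 or status <> 'ok' → tier2
sensor=J: battery < 87 or status <> 'ok' → tier2
sensor=P: battery < 42 or zone = 'lab' → review
sensor=Q: battery < 87 or status <> 'ok' → tier2
sensor=R: battery < 87 or status <> 'ok' → tier2
sensor=T: battery < 25 → silver
sensor=W: battery < 25 → silver
sensor=Z: battery < 87 or status <> 'ok' → tier2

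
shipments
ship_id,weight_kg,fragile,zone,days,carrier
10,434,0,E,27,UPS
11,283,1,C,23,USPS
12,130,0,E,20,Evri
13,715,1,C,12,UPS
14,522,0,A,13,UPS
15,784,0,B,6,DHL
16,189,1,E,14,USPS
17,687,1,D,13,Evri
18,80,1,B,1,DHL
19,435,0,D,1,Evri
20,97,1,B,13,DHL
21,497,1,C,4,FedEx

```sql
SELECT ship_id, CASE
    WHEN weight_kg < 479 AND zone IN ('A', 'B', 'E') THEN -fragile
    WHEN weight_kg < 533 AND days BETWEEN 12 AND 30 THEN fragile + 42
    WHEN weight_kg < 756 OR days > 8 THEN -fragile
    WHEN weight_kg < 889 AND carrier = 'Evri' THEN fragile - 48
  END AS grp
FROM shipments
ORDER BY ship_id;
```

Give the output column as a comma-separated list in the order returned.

0, 43, 0, -1, 42, NULL, -1, -1, -1, 0, -1, -1

ship_id=10: weight_kg < 479 AND zone IN ('A', 'B', 'E') → 0
ship_id=11: weight_kg < 533 AND days BETWEEN 12 AND 30 → 43
ship_id=12: weight_kg < 479 AND zone IN ('A', 'B', 'E') → 0
ship_id=13: weight_kg < 756 OR days > 8 → -1
ship_id=14: weight_kg < 533 AND days BETWEEN 12 AND 30 → 42
ship_id=15: (no match → NULL) → NULL
ship_id=16: weight_kg < 479 AND zone IN ('A', 'B', 'E') → -1
ship_id=17: weight_kg < 756 OR days > 8 → -1
ship_id=18: weight_kg < 479 AND zone IN ('A', 'B', 'E') → -1
ship_id=19: weight_kg < 756 OR days > 8 → 0
ship_id=20: weight_kg < 479 AND zone IN ('A', 'B', 'E') → -1
ship_id=21: weight_kg < 756 OR days > 8 → -1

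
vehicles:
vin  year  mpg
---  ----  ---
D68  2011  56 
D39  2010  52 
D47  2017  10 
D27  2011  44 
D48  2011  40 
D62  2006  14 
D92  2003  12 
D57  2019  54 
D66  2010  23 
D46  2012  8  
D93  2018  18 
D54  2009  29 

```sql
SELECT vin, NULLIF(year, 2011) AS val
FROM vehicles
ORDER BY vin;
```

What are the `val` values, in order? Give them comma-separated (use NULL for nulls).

NULL, 2010, 2012, 2017, NULL, 2009, 2019, 2006, 2010, NULL, 2003, 2018

vin=D27: year=2011 vs 2011: equal → NULL
vin=D39: year=2010 vs 2011: differ → 2010
vin=D46: year=2012 vs 2011: differ → 2012
vin=D47: year=2017 vs 2011: differ → 2017
vin=D48: year=2011 vs 2011: equal → NULL
vin=D54: year=2009 vs 2011: differ → 2009
vin=D57: year=2019 vs 2011: differ → 2019
vin=D62: year=2006 vs 2011: differ → 2006
vin=D66: year=2010 vs 2011: differ → 2010
vin=D68: year=2011 vs 2011: equal → NULL
vin=D92: year=2003 vs 2011: differ → 2003
vin=D93: year=2018 vs 2011: differ → 2018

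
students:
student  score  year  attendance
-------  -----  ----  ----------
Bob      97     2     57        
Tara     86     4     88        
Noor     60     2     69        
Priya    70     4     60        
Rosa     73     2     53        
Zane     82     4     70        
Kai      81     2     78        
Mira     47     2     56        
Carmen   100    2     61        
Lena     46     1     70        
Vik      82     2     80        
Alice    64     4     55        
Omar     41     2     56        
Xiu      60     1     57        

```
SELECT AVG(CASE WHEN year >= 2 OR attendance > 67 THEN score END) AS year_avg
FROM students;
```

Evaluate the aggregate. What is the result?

student=Bob: ✓ → 97
student=Tara: ✓ → 86
student=Noor: ✓ → 60
student=Priya: ✓ → 70
student=Rosa: ✓ → 73
student=Zane: ✓ → 82
student=Kai: ✓ → 81
student=Mira: ✓ → 47
student=Carmen: ✓ → 100
student=Lena: ✓ → 46
student=Vik: ✓ → 82
student=Alice: ✓ → 64
student=Omar: ✓ → 41
student=Xiu: ✗
year_avg = (97 + 86 + 60 + 70 + 73 + 82 + 81 + 47 + 100 + 46 + 82 + 64 + 41) / 13 = 71.4615384615

71.4615384615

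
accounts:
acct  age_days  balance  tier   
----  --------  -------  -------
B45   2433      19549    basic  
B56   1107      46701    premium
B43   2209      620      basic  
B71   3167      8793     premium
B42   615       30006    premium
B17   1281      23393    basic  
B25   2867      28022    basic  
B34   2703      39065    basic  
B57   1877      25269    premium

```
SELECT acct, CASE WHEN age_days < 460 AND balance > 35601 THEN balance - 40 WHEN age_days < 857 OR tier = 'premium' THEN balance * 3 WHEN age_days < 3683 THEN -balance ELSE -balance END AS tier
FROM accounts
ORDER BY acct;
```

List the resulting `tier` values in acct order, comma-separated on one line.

-23393, -28022, -39065, 90018, -620, -19549, 140103, 75807, 26379

acct=B17: age_days < 3683 → -23393
acct=B25: age_days < 3683 → -28022
acct=B34: age_days < 3683 → -39065
acct=B42: age_days < 857 OR tier = 'premium' → 90018
acct=B43: age_days < 3683 → -620
acct=B45: age_days < 3683 → -19549
acct=B56: age_days < 857 OR tier = 'premium' → 140103
acct=B57: age_days < 857 OR tier = 'premium' → 75807
acct=B71: age_days < 857 OR tier = 'premium' → 26379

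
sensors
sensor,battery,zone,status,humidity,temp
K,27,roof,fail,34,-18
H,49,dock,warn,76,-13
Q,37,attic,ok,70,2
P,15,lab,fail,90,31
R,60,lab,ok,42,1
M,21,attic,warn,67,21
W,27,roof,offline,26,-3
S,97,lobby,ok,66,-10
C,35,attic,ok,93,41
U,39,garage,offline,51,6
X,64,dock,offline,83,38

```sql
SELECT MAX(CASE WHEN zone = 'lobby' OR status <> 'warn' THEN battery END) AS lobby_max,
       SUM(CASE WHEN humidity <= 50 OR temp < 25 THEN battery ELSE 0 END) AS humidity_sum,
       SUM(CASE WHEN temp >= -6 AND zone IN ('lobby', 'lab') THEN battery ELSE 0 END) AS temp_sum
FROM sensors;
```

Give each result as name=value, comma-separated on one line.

lobby_max=97, humidity_sum=357, temp_sum=75

[lobby_max: zone = 'lobby' OR status <> 'warn']
sensor=K: ✓ → 27
sensor=H: ✗
sensor=Q: ✓ → 37
sensor=P: ✓ → 15
sensor=R: ✓ → 60
sensor=M: ✗
sensor=W: ✓ → 27
sensor=S: ✓ → 97
sensor=C: ✓ → 35
sensor=U: ✓ → 39
sensor=X: ✓ → 64
lobby_max = MAX(27, 37, 15, 60, 27, 97, 35, 39, 64) = 97
—
[humidity_sum: humidity <= 50 OR temp < 25]
sensor=K: ✓ → 27
sensor=H: ✓ → 49
sensor=Q: ✓ → 37
sensor=P: ✗
sensor=R: ✓ → 60
sensor=M: ✓ → 21
sensor=W: ✓ → 27
sensor=S: ✓ → 97
sensor=C: ✗
sensor=U: ✓ → 39
sensor=X: ✗
humidity_sum = 27 + 49 + 37 + 60 + 21 + 27 + 97 + 39 = 357
—
[temp_sum: temp >= -6 AND zone IN ('lobby', 'lab')]
sensor=K: ✗
sensor=H: ✗
sensor=Q: ✗
sensor=P: ✓ → 15
sensor=R: ✓ → 60
sensor=M: ✗
sensor=W: ✗
sensor=S: ✗
sensor=C: ✗
sensor=U: ✗
sensor=X: ✗
temp_sum = 15 + 60 = 75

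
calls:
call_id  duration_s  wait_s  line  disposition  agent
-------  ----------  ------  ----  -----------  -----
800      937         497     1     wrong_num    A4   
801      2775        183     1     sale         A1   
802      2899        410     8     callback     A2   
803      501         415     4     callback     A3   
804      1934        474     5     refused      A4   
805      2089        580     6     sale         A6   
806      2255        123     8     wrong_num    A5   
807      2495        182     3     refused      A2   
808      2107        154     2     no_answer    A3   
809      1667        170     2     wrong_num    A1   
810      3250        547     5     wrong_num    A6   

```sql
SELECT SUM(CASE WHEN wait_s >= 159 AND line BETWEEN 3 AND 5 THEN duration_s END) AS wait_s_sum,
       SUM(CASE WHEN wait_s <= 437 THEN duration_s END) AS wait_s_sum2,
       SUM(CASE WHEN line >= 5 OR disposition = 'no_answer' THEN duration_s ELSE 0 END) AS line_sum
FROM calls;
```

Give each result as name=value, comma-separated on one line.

wait_s_sum=8180, wait_s_sum2=14699, line_sum=14534

[wait_s_sum: wait_s >= 159 AND line BETWEEN 3 AND 5]
call_id=800: ✗
call_id=801: ✗
call_id=802: ✗
call_id=803: ✓ → 501
call_id=804: ✓ → 1934
call_id=805: ✗
call_id=806: ✗
call_id=807: ✓ → 2495
call_id=808: ✗
call_id=809: ✗
call_id=810: ✓ → 3250
wait_s_sum = 501 + 1934 + 2495 + 3250 = 8180
—
[wait_s_sum2: wait_s <= 437]
call_id=800: ✗
call_id=801: ✓ → 2775
call_id=802: ✓ → 2899
call_id=803: ✓ → 501
call_id=804: ✗
call_id=805: ✗
call_id=806: ✓ → 2255
call_id=807: ✓ → 2495
call_id=808: ✓ → 2107
call_id=809: ✓ → 1667
call_id=810: ✗
wait_s_sum2 = 2775 + 2899 + 501 + 2255 + 2495 + 2107 + 1667 = 14699
—
[line_sum: line >= 5 OR disposition = 'no_answer']
call_id=800: ✗
call_id=801: ✗
call_id=802: ✓ → 2899
call_id=803: ✗
call_id=804: ✓ → 1934
call_id=805: ✓ → 2089
call_id=806: ✓ → 2255
call_id=807: ✗
call_id=808: ✓ → 2107
call_id=809: ✗
call_id=810: ✓ → 3250
line_sum = 2899 + 1934 + 2089 + 2255 + 2107 + 3250 = 14534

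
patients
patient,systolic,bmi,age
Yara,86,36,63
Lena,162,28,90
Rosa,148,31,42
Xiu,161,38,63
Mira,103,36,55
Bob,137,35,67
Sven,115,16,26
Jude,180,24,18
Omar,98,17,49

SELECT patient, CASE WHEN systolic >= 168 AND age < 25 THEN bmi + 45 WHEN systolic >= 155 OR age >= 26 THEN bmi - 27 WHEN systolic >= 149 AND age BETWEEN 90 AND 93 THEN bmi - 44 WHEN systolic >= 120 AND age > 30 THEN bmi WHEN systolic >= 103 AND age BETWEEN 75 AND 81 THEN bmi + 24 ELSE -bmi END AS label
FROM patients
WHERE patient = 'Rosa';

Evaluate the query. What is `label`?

4

patient = Rosa: systolic=148, bmi=31, age=42.
systolic >= 168 AND age < 25 → false
systolic >= 155 OR age >= 26 → true → 4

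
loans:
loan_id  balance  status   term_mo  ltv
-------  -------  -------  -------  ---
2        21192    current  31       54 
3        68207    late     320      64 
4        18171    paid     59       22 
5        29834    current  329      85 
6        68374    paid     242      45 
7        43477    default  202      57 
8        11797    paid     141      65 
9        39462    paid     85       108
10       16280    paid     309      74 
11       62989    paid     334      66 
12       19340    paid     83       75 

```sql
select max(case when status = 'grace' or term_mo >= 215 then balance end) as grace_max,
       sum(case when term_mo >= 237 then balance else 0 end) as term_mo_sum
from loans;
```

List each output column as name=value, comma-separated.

grace_max=68374, term_mo_sum=245684

[grace_max: status = 'grace' or term_mo >= 215]
loan_id=2: ✗
loan_id=3: ✓ → 68207
loan_id=4: ✗
loan_id=5: ✓ → 29834
loan_id=6: ✓ → 68374
loan_id=7: ✗
loan_id=8: ✗
loan_id=9: ✗
loan_id=10: ✓ → 16280
loan_id=11: ✓ → 62989
loan_id=12: ✗
grace_max = MAX(68207, 29834, 68374, 16280, 62989) = 68374
—
[term_mo_sum: term_mo >= 237]
loan_id=2: ✗
loan_id=3: ✓ → 68207
loan_id=4: ✗
loan_id=5: ✓ → 29834
loan_id=6: ✓ → 68374
loan_id=7: ✗
loan_id=8: ✗
loan_id=9: ✗
loan_id=10: ✓ → 16280
loan_id=11: ✓ → 62989
loan_id=12: ✗
term_mo_sum = 68207 + 29834 + 68374 + 16280 + 62989 = 245684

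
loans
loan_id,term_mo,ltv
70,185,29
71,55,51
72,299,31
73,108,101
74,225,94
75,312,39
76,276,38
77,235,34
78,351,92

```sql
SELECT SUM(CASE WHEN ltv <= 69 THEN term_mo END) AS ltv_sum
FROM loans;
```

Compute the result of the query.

1362

loan_id=70: ✓ → 185
loan_id=71: ✓ → 55
loan_id=72: ✓ → 299
loan_id=73: ✗
loan_id=74: ✗
loan_id=75: ✓ → 312
loan_id=76: ✓ → 276
loan_id=77: ✓ → 235
loan_id=78: ✗
ltv_sum = 185 + 55 + 299 + 312 + 276 + 235 = 1362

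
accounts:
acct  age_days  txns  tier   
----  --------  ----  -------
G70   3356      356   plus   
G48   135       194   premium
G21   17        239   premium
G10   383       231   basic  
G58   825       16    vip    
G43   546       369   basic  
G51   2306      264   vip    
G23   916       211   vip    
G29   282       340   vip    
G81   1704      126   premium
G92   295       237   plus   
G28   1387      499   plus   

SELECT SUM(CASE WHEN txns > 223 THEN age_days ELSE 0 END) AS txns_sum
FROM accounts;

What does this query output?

8572

acct=G70: ✓ → 3356
acct=G48: ✗
acct=G21: ✓ → 17
acct=G10: ✓ → 383
acct=G58: ✗
acct=G43: ✓ → 546
acct=G51: ✓ → 2306
acct=G23: ✗
acct=G29: ✓ → 282
acct=G81: ✗
acct=G92: ✓ → 295
acct=G28: ✓ → 1387
txns_sum = 3356 + 17 + 383 + 546 + 2306 + 282 + 295 + 1387 = 8572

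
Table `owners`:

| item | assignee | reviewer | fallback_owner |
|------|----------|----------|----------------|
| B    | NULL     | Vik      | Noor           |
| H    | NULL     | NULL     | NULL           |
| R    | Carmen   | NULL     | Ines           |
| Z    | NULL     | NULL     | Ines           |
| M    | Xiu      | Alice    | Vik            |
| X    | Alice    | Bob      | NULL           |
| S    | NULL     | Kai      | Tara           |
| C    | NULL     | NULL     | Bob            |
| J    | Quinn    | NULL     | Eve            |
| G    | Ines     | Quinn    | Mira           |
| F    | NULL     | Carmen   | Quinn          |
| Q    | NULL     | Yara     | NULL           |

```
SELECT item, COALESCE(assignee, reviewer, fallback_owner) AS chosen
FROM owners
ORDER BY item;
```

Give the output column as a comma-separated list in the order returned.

Vik, Bob, Carmen, Ines, NULL, Quinn, Xiu, Yara, Carmen, Kai, Alice, Ines

item=B: assignee=NULL, reviewer=Vik → Vik
item=C: assignee=NULL, reviewer=NULL, fallback_owner=Bob → Bob
item=F: assignee=NULL, reviewer=Carmen → Carmen
item=G: assignee=Ines → Ines
item=H: assignee=NULL, reviewer=NULL, fallback_owner=NULL (all NULL) → NULL
item=J: assignee=Quinn → Quinn
item=M: assignee=Xiu → Xiu
item=Q: assignee=NULL, reviewer=Yara → Yara
item=R: assignee=Carmen → Carmen
item=S: assignee=NULL, reviewer=Kai → Kai
item=X: assignee=Alice → Alice
item=Z: assignee=NULL, reviewer=NULL, fallback_owner=Ines → Ines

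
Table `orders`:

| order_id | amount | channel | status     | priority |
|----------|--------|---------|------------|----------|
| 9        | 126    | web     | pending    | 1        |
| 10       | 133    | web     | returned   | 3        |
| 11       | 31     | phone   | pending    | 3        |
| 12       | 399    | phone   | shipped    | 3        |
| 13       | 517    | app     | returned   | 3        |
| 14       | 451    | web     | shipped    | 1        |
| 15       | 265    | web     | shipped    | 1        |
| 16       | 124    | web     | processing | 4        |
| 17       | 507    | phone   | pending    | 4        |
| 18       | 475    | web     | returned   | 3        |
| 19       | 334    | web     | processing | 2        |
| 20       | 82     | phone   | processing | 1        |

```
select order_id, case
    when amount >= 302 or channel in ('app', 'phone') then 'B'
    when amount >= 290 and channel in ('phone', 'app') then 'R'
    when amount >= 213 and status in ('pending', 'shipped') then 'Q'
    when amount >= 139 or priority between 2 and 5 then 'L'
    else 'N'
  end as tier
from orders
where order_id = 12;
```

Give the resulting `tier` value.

order_id = 12: amount=399, channel=phone, status=shipped, priority=3.
amount >= 302 or channel in ('app', 'phone') → true → B

B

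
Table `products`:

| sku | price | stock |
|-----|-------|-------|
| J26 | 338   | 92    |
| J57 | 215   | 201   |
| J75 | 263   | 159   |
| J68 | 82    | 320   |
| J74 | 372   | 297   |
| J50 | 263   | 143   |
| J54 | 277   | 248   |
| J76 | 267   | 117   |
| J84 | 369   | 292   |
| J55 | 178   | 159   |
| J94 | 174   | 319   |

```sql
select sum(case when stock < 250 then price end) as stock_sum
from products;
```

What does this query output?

sku=J26: ✓ → 338
sku=J57: ✓ → 215
sku=J75: ✓ → 263
sku=J68: ✗
sku=J74: ✗
sku=J50: ✓ → 263
sku=J54: ✓ → 277
sku=J76: ✓ → 267
sku=J84: ✗
sku=J55: ✓ → 178
sku=J94: ✗
stock_sum = 338 + 215 + 263 + 263 + 277 + 267 + 178 = 1801

1801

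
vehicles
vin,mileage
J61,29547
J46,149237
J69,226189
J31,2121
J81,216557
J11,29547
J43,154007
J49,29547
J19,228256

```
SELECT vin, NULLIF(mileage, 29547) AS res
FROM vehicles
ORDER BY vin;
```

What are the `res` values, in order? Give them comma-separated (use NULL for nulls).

NULL, 228256, 2121, 154007, 149237, NULL, NULL, 226189, 216557

vin=J11: mileage=29547 vs 29547: equal → NULL
vin=J19: mileage=228256 vs 29547: differ → 228256
vin=J31: mileage=2121 vs 29547: differ → 2121
vin=J43: mileage=154007 vs 29547: differ → 154007
vin=J46: mileage=149237 vs 29547: differ → 149237
vin=J49: mileage=29547 vs 29547: equal → NULL
vin=J61: mileage=29547 vs 29547: equal → NULL
vin=J69: mileage=226189 vs 29547: differ → 226189
vin=J81: mileage=216557 vs 29547: differ → 216557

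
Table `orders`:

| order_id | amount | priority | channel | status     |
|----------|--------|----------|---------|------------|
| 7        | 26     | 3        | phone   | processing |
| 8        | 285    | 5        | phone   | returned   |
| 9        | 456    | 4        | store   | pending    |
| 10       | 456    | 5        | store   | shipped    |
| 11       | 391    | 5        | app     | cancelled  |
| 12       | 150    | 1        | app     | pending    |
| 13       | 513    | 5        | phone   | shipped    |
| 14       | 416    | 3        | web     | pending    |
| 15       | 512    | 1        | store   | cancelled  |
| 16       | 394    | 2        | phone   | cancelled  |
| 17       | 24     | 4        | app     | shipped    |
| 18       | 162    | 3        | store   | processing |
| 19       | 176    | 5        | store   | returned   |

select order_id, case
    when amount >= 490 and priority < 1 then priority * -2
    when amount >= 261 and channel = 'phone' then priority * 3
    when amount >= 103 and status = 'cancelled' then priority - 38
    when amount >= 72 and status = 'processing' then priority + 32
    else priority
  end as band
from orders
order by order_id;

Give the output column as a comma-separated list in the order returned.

order_id=7: ELSE → 3
order_id=8: amount >= 261 and channel = 'phone' → 15
order_id=9: ELSE → 4
order_id=10: ELSE → 5
order_id=11: amount >= 103 and status = 'cancelled' → -33
order_id=12: ELSE → 1
order_id=13: amount >= 261 and channel = 'phone' → 15
order_id=14: ELSE → 3
order_id=15: amount >= 103 and status = 'cancelled' → -37
order_id=16: amount >= 261 and channel = 'phone' → 6
order_id=17: ELSE → 4
order_id=18: amount >= 72 and status = 'processing' → 35
order_id=19: ELSE → 5

3, 15, 4, 5, -33, 1, 15, 3, -37, 6, 4, 35, 5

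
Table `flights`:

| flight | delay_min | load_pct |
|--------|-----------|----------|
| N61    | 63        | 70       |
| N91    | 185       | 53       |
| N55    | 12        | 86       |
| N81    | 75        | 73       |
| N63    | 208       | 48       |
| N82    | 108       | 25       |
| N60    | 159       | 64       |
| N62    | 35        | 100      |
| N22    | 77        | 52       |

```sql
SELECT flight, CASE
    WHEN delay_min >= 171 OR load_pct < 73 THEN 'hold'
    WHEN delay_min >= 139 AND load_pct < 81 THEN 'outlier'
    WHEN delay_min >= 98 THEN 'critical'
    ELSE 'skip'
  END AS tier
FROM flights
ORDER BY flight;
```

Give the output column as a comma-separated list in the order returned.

hold, skip, hold, hold, skip, hold, skip, hold, hold

flight=N22: delay_min >= 171 OR load_pct < 73 → hold
flight=N55: ELSE → skip
flight=N60: delay_min >= 171 OR load_pct < 73 → hold
flight=N61: delay_min >= 171 OR load_pct < 73 → hold
flight=N62: ELSE → skip
flight=N63: delay_min >= 171 OR load_pct < 73 → hold
flight=N81: ELSE → skip
flight=N82: delay_min >= 171 OR load_pct < 73 → hold
flight=N91: delay_min >= 171 OR load_pct < 73 → hold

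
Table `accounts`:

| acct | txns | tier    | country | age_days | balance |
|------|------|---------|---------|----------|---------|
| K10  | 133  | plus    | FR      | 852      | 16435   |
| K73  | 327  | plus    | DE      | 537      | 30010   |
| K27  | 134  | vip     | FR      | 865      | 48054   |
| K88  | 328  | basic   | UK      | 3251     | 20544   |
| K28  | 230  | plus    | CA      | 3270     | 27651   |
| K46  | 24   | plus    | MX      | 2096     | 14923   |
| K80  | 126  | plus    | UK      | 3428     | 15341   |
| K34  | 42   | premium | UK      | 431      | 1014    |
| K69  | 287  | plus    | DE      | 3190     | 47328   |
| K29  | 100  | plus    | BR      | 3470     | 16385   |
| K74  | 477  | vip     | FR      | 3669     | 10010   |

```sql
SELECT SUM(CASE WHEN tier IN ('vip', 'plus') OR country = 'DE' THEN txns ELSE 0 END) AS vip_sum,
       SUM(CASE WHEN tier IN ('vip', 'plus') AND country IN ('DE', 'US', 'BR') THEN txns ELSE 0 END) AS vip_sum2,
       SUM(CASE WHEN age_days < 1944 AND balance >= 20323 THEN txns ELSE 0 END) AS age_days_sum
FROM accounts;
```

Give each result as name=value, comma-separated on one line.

[vip_sum: tier IN ('vip', 'plus') OR country = 'DE']
acct=K10: ✓ → 133
acct=K73: ✓ → 327
acct=K27: ✓ → 134
acct=K88: ✗
acct=K28: ✓ → 230
acct=K46: ✓ → 24
acct=K80: ✓ → 126
acct=K34: ✗
acct=K69: ✓ → 287
acct=K29: ✓ → 100
acct=K74: ✓ → 477
vip_sum = 133 + 327 + 134 + 230 + 24 + 126 + 287 + 100 + 477 = 1838
—
[vip_sum2: tier IN ('vip', 'plus') AND country IN ('DE', 'US', 'BR')]
acct=K10: ✗
acct=K73: ✓ → 327
acct=K27: ✗
acct=K88: ✗
acct=K28: ✗
acct=K46: ✗
acct=K80: ✗
acct=K34: ✗
acct=K69: ✓ → 287
acct=K29: ✓ → 100
acct=K74: ✗
vip_sum2 = 327 + 287 + 100 = 714
—
[age_days_sum: age_days < 1944 AND balance >= 20323]
acct=K10: ✗
acct=K73: ✓ → 327
acct=K27: ✓ → 134
acct=K88: ✗
acct=K28: ✗
acct=K46: ✗
acct=K80: ✗
acct=K34: ✗
acct=K69: ✗
acct=K29: ✗
acct=K74: ✗
age_days_sum = 327 + 134 = 461

vip_sum=1838, vip_sum2=714, age_days_sum=461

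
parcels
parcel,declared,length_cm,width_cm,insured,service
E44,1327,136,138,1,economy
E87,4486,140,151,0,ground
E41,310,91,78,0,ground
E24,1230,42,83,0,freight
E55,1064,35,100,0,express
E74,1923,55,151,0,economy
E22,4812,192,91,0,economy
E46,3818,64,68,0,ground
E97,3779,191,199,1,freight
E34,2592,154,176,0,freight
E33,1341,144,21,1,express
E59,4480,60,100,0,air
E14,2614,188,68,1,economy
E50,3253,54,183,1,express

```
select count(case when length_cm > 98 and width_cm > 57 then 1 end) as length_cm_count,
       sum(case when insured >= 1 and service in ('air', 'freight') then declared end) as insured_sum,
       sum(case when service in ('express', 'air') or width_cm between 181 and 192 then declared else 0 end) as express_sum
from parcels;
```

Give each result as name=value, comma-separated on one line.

length_cm_count=6, insured_sum=3779, express_sum=10138

[length_cm_count: length_cm > 98 and width_cm > 57]
parcel=E44: ✓ → 1
parcel=E87: ✓ → 1
parcel=E41: ✗
parcel=E24: ✗
parcel=E55: ✗
parcel=E74: ✗
parcel=E22: ✓ → 1
parcel=E46: ✗
parcel=E97: ✓ → 1
parcel=E34: ✓ → 1
parcel=E33: ✗
parcel=E59: ✗
parcel=E14: ✓ → 1
parcel=E50: ✗
length_cm_count = COUNT(1, 1, 1, 1, 1, 1) = 6
—
[insured_sum: insured >= 1 and service in ('air', 'freight')]
parcel=E44: ✗
parcel=E87: ✗
parcel=E41: ✗
parcel=E24: ✗
parcel=E55: ✗
parcel=E74: ✗
parcel=E22: ✗
parcel=E46: ✗
parcel=E97: ✓ → 3779
parcel=E34: ✗
parcel=E33: ✗
parcel=E59: ✗
parcel=E14: ✗
parcel=E50: ✗
insured_sum = 3779
—
[express_sum: service in ('express', 'air') or width_cm between 181 and 192]
parcel=E44: ✗
parcel=E87: ✗
parcel=E41: ✗
parcel=E24: ✗
parcel=E55: ✓ → 1064
parcel=E74: ✗
parcel=E22: ✗
parcel=E46: ✗
parcel=E97: ✗
parcel=E34: ✗
parcel=E33: ✓ → 1341
parcel=E59: ✓ → 4480
parcel=E14: ✗
parcel=E50: ✓ → 3253
express_sum = 1064 + 1341 + 4480 + 3253 = 10138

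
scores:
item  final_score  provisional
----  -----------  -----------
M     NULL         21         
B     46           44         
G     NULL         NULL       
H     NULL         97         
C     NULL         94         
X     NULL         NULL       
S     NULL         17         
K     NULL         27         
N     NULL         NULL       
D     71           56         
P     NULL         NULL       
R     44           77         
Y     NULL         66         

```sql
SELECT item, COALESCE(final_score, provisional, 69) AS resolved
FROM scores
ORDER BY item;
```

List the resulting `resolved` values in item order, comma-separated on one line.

item=B: final_score=46 → 46
item=C: final_score=NULL, provisional=94 → 94
item=D: final_score=71 → 71
item=G: final_score=NULL, provisional=NULL, → literal 69 → 69
item=H: final_score=NULL, provisional=97 → 97
item=K: final_score=NULL, provisional=27 → 27
item=M: final_score=NULL, provisional=21 → 21
item=N: final_score=NULL, provisional=NULL, → literal 69 → 69
item=P: final_score=NULL, provisional=NULL, → literal 69 → 69
item=R: final_score=44 → 44
item=S: final_score=NULL, provisional=17 → 17
item=X: final_score=NULL, provisional=NULL, → literal 69 → 69
item=Y: final_score=NULL, provisional=66 → 66

46, 94, 71, 69, 97, 27, 21, 69, 69, 44, 17, 69, 66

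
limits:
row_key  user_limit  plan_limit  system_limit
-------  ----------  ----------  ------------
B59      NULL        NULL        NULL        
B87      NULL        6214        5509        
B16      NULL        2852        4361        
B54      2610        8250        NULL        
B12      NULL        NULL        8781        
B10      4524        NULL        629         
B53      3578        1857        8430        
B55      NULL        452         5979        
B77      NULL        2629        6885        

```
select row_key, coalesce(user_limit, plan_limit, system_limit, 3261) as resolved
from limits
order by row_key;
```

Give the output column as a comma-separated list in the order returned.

row_key=B10: user_limit=4524 → 4524
row_key=B12: user_limit=NULL, plan_limit=NULL, system_limit=8781 → 8781
row_key=B16: user_limit=NULL, plan_limit=2852 → 2852
row_key=B53: user_limit=3578 → 3578
row_key=B54: user_limit=2610 → 2610
row_key=B55: user_limit=NULL, plan_limit=452 → 452
row_key=B59: user_limit=NULL, plan_limit=NULL, system_limit=NULL, → literal 3261 → 3261
row_key=B77: user_limit=NULL, plan_limit=2629 → 2629
row_key=B87: user_limit=NULL, plan_limit=6214 → 6214

4524, 8781, 2852, 3578, 2610, 452, 3261, 2629, 6214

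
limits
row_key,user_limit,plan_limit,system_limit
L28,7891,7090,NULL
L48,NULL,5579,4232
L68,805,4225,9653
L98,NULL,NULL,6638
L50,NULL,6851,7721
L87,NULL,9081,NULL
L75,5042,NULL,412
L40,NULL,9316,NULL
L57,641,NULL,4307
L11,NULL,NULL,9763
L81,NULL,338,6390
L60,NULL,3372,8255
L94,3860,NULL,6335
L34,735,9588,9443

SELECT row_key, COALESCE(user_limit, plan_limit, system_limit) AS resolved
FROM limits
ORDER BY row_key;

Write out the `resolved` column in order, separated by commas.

row_key=L11: user_limit=NULL, plan_limit=NULL, system_limit=9763 → 9763
row_key=L28: user_limit=7891 → 7891
row_key=L34: user_limit=735 → 735
row_key=L40: user_limit=NULL, plan_limit=9316 → 9316
row_key=L48: user_limit=NULL, plan_limit=5579 → 5579
row_key=L50: user_limit=NULL, plan_limit=6851 → 6851
row_key=L57: user_limit=641 → 641
row_key=L60: user_limit=NULL, plan_limit=3372 → 3372
row_key=L68: user_limit=805 → 805
row_key=L75: user_limit=5042 → 5042
row_key=L81: user_limit=NULL, plan_limit=338 → 338
row_key=L87: user_limit=NULL, plan_limit=9081 → 9081
row_key=L94: user_limit=3860 → 3860
row_key=L98: user_limit=NULL, plan_limit=NULL, system_limit=6638 → 6638

9763, 7891, 735, 9316, 5579, 6851, 641, 3372, 805, 5042, 338, 9081, 3860, 6638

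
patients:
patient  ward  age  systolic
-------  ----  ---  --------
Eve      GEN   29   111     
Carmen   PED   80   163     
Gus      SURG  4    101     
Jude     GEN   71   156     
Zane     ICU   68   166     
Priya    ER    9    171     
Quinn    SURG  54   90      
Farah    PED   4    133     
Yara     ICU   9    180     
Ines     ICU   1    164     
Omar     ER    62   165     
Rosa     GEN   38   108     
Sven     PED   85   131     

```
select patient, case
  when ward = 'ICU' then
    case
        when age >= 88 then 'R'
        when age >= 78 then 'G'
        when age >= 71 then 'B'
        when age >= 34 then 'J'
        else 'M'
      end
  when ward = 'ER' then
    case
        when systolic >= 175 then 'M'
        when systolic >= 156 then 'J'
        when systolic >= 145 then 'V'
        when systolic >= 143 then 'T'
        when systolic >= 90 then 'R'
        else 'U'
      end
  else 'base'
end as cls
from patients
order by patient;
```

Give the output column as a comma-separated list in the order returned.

patient=Carmen: ward='PED' → outer ELSE → base
patient=Eve: ward='GEN' → outer ELSE → base
patient=Farah: ward='PED' → outer ELSE → base
patient=Gus: ward='SURG' → outer ELSE → base
patient=Ines: ward='ICU' → inner[ELSE] → M
patient=Jude: ward='GEN' → outer ELSE → base
patient=Omar: ward='ER' → inner[systolic >= 156] → J
patient=Priya: ward='ER' → inner[systolic >= 156] → J
patient=Quinn: ward='SURG' → outer ELSE → base
patient=Rosa: ward='GEN' → outer ELSE → base
patient=Sven: ward='PED' → outer ELSE → base
patient=Yara: ward='ICU' → inner[ELSE] → M
patient=Zane: ward='ICU' → inner[age >= 34] → J

base, base, base, base, M, base, J, J, base, base, base, M, J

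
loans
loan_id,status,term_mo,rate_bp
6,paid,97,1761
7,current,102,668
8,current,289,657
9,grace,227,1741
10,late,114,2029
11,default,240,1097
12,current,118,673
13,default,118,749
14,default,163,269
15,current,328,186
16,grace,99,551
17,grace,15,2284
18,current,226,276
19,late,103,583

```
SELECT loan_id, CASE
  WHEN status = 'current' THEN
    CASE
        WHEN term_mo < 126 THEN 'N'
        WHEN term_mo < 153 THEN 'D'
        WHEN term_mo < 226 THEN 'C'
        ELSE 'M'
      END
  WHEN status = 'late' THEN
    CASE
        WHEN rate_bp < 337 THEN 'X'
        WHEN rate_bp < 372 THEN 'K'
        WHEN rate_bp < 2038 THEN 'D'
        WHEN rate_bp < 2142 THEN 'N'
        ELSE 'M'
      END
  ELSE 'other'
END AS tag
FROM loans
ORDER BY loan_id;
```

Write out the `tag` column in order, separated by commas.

loan_id=6: status='paid' → outer ELSE → other
loan_id=7: status='current' → inner[term_mo < 126] → N
loan_id=8: status='current' → inner[ELSE] → M
loan_id=9: status='grace' → outer ELSE → other
loan_id=10: status='late' → inner[rate_bp < 2038] → D
loan_id=11: status='default' → outer ELSE → other
loan_id=12: status='current' → inner[term_mo < 126] → N
loan_id=13: status='default' → outer ELSE → other
loan_id=14: status='default' → outer ELSE → other
loan_id=15: status='current' → inner[ELSE] → M
loan_id=16: status='grace' → outer ELSE → other
loan_id=17: status='grace' → outer ELSE → other
loan_id=18: status='current' → inner[ELSE] → M
loan_id=19: status='late' → inner[rate_bp < 2038] → D

other, N, M, other, D, other, N, other, other, M, other, other, M, D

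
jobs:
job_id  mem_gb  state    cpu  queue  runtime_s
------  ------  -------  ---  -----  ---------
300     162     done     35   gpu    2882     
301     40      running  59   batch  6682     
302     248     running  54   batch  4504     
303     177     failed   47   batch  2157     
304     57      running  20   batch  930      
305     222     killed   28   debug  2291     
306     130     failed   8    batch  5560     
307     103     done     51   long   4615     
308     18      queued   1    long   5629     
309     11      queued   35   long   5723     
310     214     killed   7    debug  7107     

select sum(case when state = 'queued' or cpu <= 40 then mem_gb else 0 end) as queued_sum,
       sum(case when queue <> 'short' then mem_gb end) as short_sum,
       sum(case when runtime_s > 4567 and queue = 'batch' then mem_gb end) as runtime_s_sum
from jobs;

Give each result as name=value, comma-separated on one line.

queued_sum=814, short_sum=1382, runtime_s_sum=170

[queued_sum: state = 'queued' or cpu <= 40]
job_id=300: ✓ → 162
job_id=301: ✗
job_id=302: ✗
job_id=303: ✗
job_id=304: ✓ → 57
job_id=305: ✓ → 222
job_id=306: ✓ → 130
job_id=307: ✗
job_id=308: ✓ → 18
job_id=309: ✓ → 11
job_id=310: ✓ → 214
queued_sum = 162 + 57 + 222 + 130 + 18 + 11 + 214 = 814
—
[short_sum: queue <> 'short']
job_id=300: ✓ → 162
job_id=301: ✓ → 40
job_id=302: ✓ → 248
job_id=303: ✓ → 177
job_id=304: ✓ → 57
job_id=305: ✓ → 222
job_id=306: ✓ → 130
job_id=307: ✓ → 103
job_id=308: ✓ → 18
job_id=309: ✓ → 11
job_id=310: ✓ → 214
short_sum = 162 + 40 + 248 + 177 + 57 + 222 + 130 + 103 + 18 + 11 + 214 = 1382
—
[runtime_s_sum: runtime_s > 4567 and queue = 'batch']
job_id=300: ✗
job_id=301: ✓ → 40
job_id=302: ✗
job_id=303: ✗
job_id=304: ✗
job_id=305: ✗
job_id=306: ✓ → 130
job_id=307: ✗
job_id=308: ✗
job_id=309: ✗
job_id=310: ✗
runtime_s_sum = 40 + 130 = 170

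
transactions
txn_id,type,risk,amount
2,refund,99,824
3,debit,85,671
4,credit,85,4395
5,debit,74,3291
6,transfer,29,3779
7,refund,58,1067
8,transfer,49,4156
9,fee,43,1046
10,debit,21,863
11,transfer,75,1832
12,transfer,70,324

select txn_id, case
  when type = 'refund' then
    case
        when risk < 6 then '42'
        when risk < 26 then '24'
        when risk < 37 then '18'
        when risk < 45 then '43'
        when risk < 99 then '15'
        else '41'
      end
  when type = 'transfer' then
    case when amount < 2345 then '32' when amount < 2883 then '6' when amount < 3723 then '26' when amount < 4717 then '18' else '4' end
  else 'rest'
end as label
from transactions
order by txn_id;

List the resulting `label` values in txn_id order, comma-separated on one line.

41, rest, rest, rest, 18, 15, 18, rest, rest, 32, 32

txn_id=2: type='refund' → inner[ELSE] → 41
txn_id=3: type='debit' → outer ELSE → rest
txn_id=4: type='credit' → outer ELSE → rest
txn_id=5: type='debit' → outer ELSE → rest
txn_id=6: type='transfer' → inner[amount < 4717] → 18
txn_id=7: type='refund' → inner[risk < 99] → 15
txn_id=8: type='transfer' → inner[amount < 4717] → 18
txn_id=9: type='fee' → outer ELSE → rest
txn_id=10: type='debit' → outer ELSE → rest
txn_id=11: type='transfer' → inner[amount < 2345] → 32
txn_id=12: type='transfer' → inner[amount < 2345] → 32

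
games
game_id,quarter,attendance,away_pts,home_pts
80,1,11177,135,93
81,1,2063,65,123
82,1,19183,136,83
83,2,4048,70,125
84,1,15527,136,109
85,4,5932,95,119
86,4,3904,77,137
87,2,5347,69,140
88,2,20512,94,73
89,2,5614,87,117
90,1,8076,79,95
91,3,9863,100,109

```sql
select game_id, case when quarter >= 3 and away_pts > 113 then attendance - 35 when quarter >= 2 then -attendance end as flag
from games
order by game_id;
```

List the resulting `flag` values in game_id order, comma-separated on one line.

game_id=80: (no match → NULL) → NULL
game_id=81: (no match → NULL) → NULL
game_id=82: (no match → NULL) → NULL
game_id=83: quarter >= 2 → -4048
game_id=84: (no match → NULL) → NULL
game_id=85: quarter >= 2 → -5932
game_id=86: quarter >= 2 → -3904
game_id=87: quarter >= 2 → -5347
game_id=88: quarter >= 2 → -20512
game_id=89: quarter >= 2 → -5614
game_id=90: (no match → NULL) → NULL
game_id=91: quarter >= 2 → -9863

NULL, NULL, NULL, -4048, NULL, -5932, -3904, -5347, -20512, -5614, NULL, -9863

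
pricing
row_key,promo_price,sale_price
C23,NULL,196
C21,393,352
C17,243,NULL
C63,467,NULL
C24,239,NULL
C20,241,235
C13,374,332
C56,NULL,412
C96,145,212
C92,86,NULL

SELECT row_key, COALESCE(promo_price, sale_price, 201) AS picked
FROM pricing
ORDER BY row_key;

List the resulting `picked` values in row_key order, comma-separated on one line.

row_key=C13: promo_price=374 → 374
row_key=C17: promo_price=243 → 243
row_key=C20: promo_price=241 → 241
row_key=C21: promo_price=393 → 393
row_key=C23: promo_price=NULL, sale_price=196 → 196
row_key=C24: promo_price=239 → 239
row_key=C56: promo_price=NULL, sale_price=412 → 412
row_key=C63: promo_price=467 → 467
row_key=C92: promo_price=86 → 86
row_key=C96: promo_price=145 → 145

374, 243, 241, 393, 196, 239, 412, 467, 86, 145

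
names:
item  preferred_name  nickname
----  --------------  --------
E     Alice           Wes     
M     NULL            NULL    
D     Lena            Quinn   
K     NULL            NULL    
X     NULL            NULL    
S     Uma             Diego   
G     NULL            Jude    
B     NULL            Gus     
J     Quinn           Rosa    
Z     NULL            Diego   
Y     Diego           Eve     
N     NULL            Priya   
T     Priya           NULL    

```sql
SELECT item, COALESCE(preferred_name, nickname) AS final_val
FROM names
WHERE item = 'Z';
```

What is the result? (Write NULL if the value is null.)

Diego

item = Z: preferred_name=NULL, nickname=Diego.
preferred_name=NULL, nickname=Diego → Diego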